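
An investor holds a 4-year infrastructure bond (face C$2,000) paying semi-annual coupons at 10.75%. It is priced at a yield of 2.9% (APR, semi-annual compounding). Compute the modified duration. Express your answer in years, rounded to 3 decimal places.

Periodic yield y = 0.0145. First find Macaulay duration:
  t   CF        PV=CF/(1+0.0145)^t    t·PV
  1       107.50       105.9635       105.9635
  2       107.50       104.4490       208.8980
  3       107.50       102.9562       308.8685
  4       107.50       101.4846       405.9385
  5       107.50       100.0341       500.1707
  6       107.50        98.6044       591.6262
  7       107.50        97.1950       680.3653
  8     2,107.50     1,878.2404    15,025.9230
  Σ                  2,588.9272    17,827.7537
P = 2,588.9272; Macaulay duration = 17,827.7537 / 2,588.9272 = 6.88615 half-year periods = 3.44308 years.
Modified duration = D_Mac / (1 + y) = 3.44308 / 1.0145 = 3.39387 years.

3.394 years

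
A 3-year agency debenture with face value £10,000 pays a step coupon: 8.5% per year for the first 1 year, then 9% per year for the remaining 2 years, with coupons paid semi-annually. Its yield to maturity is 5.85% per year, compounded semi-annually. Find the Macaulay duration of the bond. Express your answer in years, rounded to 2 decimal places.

Periodic yield y = 0.02925. Discount each cash flow and weight by its period:
  t   CF        PV=CF/(1+0.02925)^t    t·PV
  1       425.00       412.9220       412.9220
  2       425.00       401.1873       802.3746
  3       450.00       412.7147     1,238.1440
  4       450.00       400.9858     1,603.9433
  5       450.00       389.5903     1,947.9515
  6    10,450.00     8,790.0437    52,740.2625
  Σ                 10,807.4438    58,745.5978
Price P = Σ PV = 10,807.4438.
Macaulay duration = Σ(t·PV) / P = 58,745.5978 / 10,807.4438 = 5.43566 half-year periods.
In years: 5.43566 / 2 = 2.71783 years.

2.72 years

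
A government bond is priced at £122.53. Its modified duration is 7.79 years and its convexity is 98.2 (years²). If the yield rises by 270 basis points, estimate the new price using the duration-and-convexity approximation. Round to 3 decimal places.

£101.144

Duration effect: -D_mod·Δy = -7.79 × (+0.027) = -0.210330
Convexity effect: ½·C·(Δy)² = 0.5 × 98.2 × (0.027)² = +0.0357939
ΔP/P ≈ -0.210330 + 0.0357939 = -0.1745361
New price ≈ 122.53 × (1 - 0.1745361) = 101.144091667.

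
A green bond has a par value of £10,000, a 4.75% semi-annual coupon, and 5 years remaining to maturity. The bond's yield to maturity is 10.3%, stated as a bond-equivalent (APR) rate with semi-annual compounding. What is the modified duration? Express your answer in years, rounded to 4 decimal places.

Periodic yield y = 0.0515. First find Macaulay duration:
  t   CF        PV=CF/(1+0.0515)^t    t·PV
  1       237.50       225.8678       225.8678
  2       237.50       214.8053       429.6107
  3       237.50       204.2847       612.8540
  4       237.50       194.2793       777.1172
  5       237.50       184.7639       923.8197
  6       237.50       175.7146     1,054.2879
  7       237.50       167.1086     1,169.7599
  8       237.50       158.9240     1,271.3917
  9       237.50       151.1402     1,360.2622
  10   10,237.50     6,195.8536    61,958.5356
  Σ                  7,872.7420    69,783.5066
P = 7,872.7420; Macaulay duration = 69,783.5066 / 7,872.7420 = 8.86394 half-year periods = 4.43197 years.
Modified duration = D_Mac / (1 + y) = 4.43197 / 1.0515 = 4.21490 years.

4.2149 years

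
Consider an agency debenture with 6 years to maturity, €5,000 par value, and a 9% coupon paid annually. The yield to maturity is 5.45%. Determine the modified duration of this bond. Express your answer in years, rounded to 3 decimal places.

Periodic yield y = 0.0545. First find Macaulay duration:
  t   CF        PV=CF/(1+0.0545)^t    t·PV
  1       450.00       426.7425       426.7425
  2       450.00       404.6871       809.3742
  3       450.00       383.7715     1,151.3146
  4       450.00       363.9370     1,455.7479
  5       450.00       345.1275     1,725.6376
  6     5,450.00     3,963.8480    23,783.0883
  Σ                  5,888.1137    29,351.9051
P = 5,888.1137; Macaulay duration = 29,351.9051 / 5,888.1137 = 4.98494 years.
Modified duration = D_Mac / (1 + y) = 4.98494 / 1.0545 = 4.72730 years.

4.727 years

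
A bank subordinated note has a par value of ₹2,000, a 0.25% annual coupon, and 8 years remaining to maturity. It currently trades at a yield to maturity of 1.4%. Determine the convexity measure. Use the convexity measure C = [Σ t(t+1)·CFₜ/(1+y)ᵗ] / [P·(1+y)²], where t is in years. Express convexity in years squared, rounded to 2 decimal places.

With y = 0.014:
  t   CF        PV=CF/(1+0.014)^t    t·PV        t(t+1)·PV
  1         5.00         4.9310         4.9310           9.8619
  2         5.00         4.8629         9.7258          29.1773
  3         5.00         4.7957        14.3872          57.5489
  4         5.00         4.7295        18.9181          94.5906
  5         5.00         4.6642        23.3212         139.9270
  6         5.00         4.5998        27.5990         193.1931
  7         5.00         4.5363        31.7543         254.0343
  8     2,005.00     1,793.9517    14,351.6133     129,164.5197
  Σ                  1,827.0712    14,482.2499     129,942.8529
P = 1,827.0712.
Convexity = Σ t(t+1)·PV / [P·(1+y)²] = 129,942.8529 / (1,827.0712 × 1.028196) = 69.17052.

69.17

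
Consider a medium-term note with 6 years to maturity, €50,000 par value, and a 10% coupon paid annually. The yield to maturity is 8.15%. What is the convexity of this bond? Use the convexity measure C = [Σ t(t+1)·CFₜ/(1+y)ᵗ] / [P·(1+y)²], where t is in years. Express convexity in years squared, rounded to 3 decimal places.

With y = 0.0815:
  t   CF        PV=CF/(1+0.0815)^t    t·PV        t(t+1)·PV
  1     5,000.00     4,623.2085     4,623.2085       9,246.4170
  2     5,000.00     4,274.8114     8,549.6228      25,648.8683
  3     5,000.00     3,952.6689    11,858.0066      47,432.0264
  4     5,000.00     3,654.8025    14,619.2099      73,096.0493
  5     5,000.00     3,379.3828    16,896.9138     101,381.4831
  6    55,000.00    34,371.9006   206,231.4034   1,443,619.8241
  Σ                 54,256.7746   262,778.3650   1,700,424.6682
P = 54,256.7746.
Convexity = Σ t(t+1)·PV / [P·(1+y)²] = 1,700,424.6682 / (54,256.7746 × 1.169642) = 26.79479.

26.795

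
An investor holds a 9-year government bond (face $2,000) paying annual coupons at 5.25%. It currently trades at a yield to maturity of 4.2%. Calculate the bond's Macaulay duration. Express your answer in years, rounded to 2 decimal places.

Periodic yield y = 0.042. Discount each cash flow and weight by its year:
  t   CF        PV=CF/(1+0.042)^t    t·PV
  1       105.00       100.7678       100.7678
  2       105.00        96.7061       193.4122
  3       105.00        92.8082       278.4245
  4       105.00        89.0673       356.2693
  5       105.00        85.4773       427.3864
  6       105.00        82.0319       492.1916
  7       105.00        78.7255       551.0783
  8       105.00        75.5523       604.4182
  9     2,105.00     1,453.5924    13,082.3312
  Σ                  2,154.7287    16,086.2795
Price P = Σ PV = 2,154.7287.
Macaulay duration = Σ(t·PV) / P = 16,086.2795 / 2,154.7287 = 7.46557 years.

7.47 years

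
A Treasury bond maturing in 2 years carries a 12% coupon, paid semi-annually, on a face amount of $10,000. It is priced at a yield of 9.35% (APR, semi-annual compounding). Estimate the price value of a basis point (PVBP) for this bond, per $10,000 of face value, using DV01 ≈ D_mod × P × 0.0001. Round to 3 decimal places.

$1.842

Periodic yield y = 0.04675.
  t   CF        PV=CF/(1+0.04675)^t    t·PV
  1       600.00       573.2028       573.2028
  2       600.00       547.6024     1,095.2047
  3       600.00       523.1453     1,569.4359
  4    10,600.00     8,829.4568    35,317.8273
  Σ                 10,473.4073    38,555.6707
P = 10,473.4073; D_Mac = 3.68129 half-year periods = 1.84065 yrs; D_mod = 1.75844 yrs.
DV01 ≈ 1.75844 × 10,473.4073 × 0.0001 = 1.841685.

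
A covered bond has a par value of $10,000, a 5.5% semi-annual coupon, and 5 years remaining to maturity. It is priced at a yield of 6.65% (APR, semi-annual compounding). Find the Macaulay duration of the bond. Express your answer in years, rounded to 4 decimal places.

4.4219 years

Periodic yield y = 0.03325. Discount each cash flow and weight by its period:
  t   CF        PV=CF/(1+0.03325)^t    t·PV
  1       275.00       266.1505       266.1505
  2       275.00       257.5858       515.1715
  3       275.00       249.2967       747.8900
  4       275.00       241.2743       965.0971
  5       275.00       233.5101     1,167.5504
  6       275.00       225.9957     1,355.9743
  7       275.00       218.7232     1,531.0622
  8       275.00       211.6847     1,693.4773
  9       275.00       204.8726     1,843.8538
  10   10,275.00     7,408.4557    74,084.5575
  Σ                  9,517.5492    84,170.7845
Price P = Σ PV = 9,517.5492.
Macaulay duration = Σ(t·PV) / P = 84,170.7845 / 9,517.5492 = 8.84375 half-year periods.
In years: 8.84375 / 2 = 4.42187 years.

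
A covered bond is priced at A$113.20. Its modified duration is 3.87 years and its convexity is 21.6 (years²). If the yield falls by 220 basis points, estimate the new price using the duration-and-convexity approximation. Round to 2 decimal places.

A$123.43

Duration effect: -D_mod·Δy = -3.87 × (-0.022) = +0.085140
Convexity effect: ½·C·(Δy)² = 0.5 × 21.6 × (-0.022)² = +0.0052272
ΔP/P ≈ +0.085140 + 0.0052272 = +0.0903672
New price ≈ 113.20 × (1 + 0.0903672) = 123.42956704.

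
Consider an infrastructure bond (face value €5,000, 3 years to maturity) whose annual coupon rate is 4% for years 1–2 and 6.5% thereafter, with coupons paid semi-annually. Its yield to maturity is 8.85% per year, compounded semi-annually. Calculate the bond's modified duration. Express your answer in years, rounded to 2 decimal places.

Periodic yield y = 0.04425. First find Macaulay duration:
  t   CF        PV=CF/(1+0.04425)^t    t·PV
  1       100.00        95.7625        95.7625
  2       100.00        91.7046       183.4092
  3       100.00        87.8186       263.4558
  4       100.00        84.0973       336.3892
  5       162.50       130.8672       654.3362
  6     5,162.50     3,981.3757    23,888.2542
  Σ                  4,471.6259    25,421.6071
P = 4,471.6259; Macaulay duration = 25,421.6071 / 4,471.6259 = 5.68509 half-year periods = 2.84255 years.
Modified duration = D_Mac / (1 + y) = 2.84255 / 1.04425 = 2.72209 years.

2.72 years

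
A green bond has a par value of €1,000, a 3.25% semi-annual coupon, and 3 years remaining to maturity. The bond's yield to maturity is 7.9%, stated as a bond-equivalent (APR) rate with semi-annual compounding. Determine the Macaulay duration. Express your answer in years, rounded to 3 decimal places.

2.873 years

Periodic yield y = 0.0395. Discount each cash flow and weight by its period:
  t   CF        PV=CF/(1+0.0395)^t    t·PV
  1        16.25        15.6325        15.6325
  2        16.25        15.0385        30.0770
  3        16.25        14.4670        43.4011
  4        16.25        13.9173        55.6693
  5        16.25        13.3885        66.9423
  6     1,016.25       805.4778     4,832.8670
  Σ                    877.9217     5,044.5893
Price P = Σ PV = 877.9217.
Macaulay duration = Σ(t·PV) / P = 5,044.5893 / 877.9217 = 5.74606 half-year periods.
In years: 5.74606 / 2 = 2.87303 years.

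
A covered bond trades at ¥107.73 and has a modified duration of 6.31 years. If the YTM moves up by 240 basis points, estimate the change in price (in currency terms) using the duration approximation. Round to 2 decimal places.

-¥16.31

Duration approximation: ΔP/P ≈ -D_mod · Δy = -6.31 × (+0.024) = -0.151440.
ΔP ≈ 107.73 × (-0.151440) = -16.3146312.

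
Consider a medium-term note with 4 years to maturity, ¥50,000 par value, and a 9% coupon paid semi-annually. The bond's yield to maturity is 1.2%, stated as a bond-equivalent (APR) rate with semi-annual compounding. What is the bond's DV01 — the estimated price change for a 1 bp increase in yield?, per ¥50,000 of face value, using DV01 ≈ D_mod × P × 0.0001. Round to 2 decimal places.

¥22.84

Periodic yield y = 0.006.
  t   CF        PV=CF/(1+0.006)^t    t·PV
  1     2,250.00     2,236.5805     2,236.5805
  2     2,250.00     2,223.2411     4,446.4821
  3     2,250.00     2,209.9812     6,629.9436
  4     2,250.00     2,196.8004     8,787.2015
  5     2,250.00     2,183.6982    10,918.4910
  6     2,250.00     2,170.6741    13,024.0449
  7     2,250.00     2,157.7278    15,104.0945
  8    52,250.00    49,808.3837   398,467.0697
  Σ                 65,187.0870   459,613.9077
P = 65,187.0870; D_Mac = 7.05069 half-year periods = 3.52534 yrs; D_mod = 3.50432 yrs.
DV01 ≈ 3.50432 × 65,187.0870 × 0.0001 = 22.843634.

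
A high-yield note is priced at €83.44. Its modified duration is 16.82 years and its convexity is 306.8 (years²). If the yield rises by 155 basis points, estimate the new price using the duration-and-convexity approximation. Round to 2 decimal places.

€64.76

Duration effect: -D_mod·Δy = -16.82 × (+0.0155) = -0.260710
Convexity effect: ½·C·(Δy)² = 0.5 × 306.8 × (0.0155)² = +0.03685435
ΔP/P ≈ -0.260710 + 0.03685435 = -0.22385565
New price ≈ 83.44 × (1 - 0.22385565) = 64.761484564.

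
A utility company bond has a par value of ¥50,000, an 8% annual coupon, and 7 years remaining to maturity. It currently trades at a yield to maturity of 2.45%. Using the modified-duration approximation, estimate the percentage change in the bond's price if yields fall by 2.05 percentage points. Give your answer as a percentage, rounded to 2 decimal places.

Periodic yield y = 0.0245. Modified duration first:
  t   CF        PV=CF/(1+0.0245)^t    t·PV
  1     4,000.00     3,904.3436     3,904.3436
  2     4,000.00     3,810.9747     7,621.9494
  3     4,000.00     3,719.8387    11,159.5160
  4     4,000.00     3,630.8820    14,523.5282
  5     4,000.00     3,544.0528    17,720.2638
  6     4,000.00     3,459.2999    20,755.7994
  7    54,000.00    45,583.7469   319,086.2284
  Σ                 67,653.1386   394,771.6287
P = 67,653.1386; D_Mac = 5.83523 yrs; D_mod = 5.83523/(1+0.0245) = 5.69569 yrs.
ΔP/P ≈ -D_mod · Δy = -5.69569 × (-0.0205) = +0.116762 = +11.6762%.

+11.68%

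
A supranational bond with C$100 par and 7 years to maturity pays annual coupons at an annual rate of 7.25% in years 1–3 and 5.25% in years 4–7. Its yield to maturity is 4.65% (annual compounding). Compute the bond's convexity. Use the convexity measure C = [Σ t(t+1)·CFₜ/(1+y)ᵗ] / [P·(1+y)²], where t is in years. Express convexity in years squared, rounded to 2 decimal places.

With y = 0.0465:
  t   CF        PV=CF/(1+0.0465)^t    t·PV        t(t+1)·PV
  1         7.25         6.9279         6.9279          13.8557
  2         7.25         6.6200        13.2400          39.7201
  3         7.25         6.3259        18.9776          75.9104
  4         5.25         4.3773        17.5090          87.5452
  5         5.25         4.1828        20.9138         125.4829
  6         5.25         3.9969        23.9814         167.8700
  7       105.25        76.5680       535.9762       4,287.8097
  Σ                    108.9987       637.5260       4,798.1941
P = 108.9987.
Convexity = Σ t(t+1)·PV / [P·(1+y)²] = 4,798.1941 / (108.9987 × 1.095162) = 40.19555.

40.20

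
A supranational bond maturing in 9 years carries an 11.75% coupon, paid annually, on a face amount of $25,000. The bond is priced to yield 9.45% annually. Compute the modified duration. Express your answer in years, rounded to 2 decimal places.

Periodic yield y = 0.0945. First find Macaulay duration:
  t   CF        PV=CF/(1+0.0945)^t    t·PV
  1     2,937.50     2,683.8739     2,683.8739
  2     2,937.50     2,452.1461     4,904.2922
  3     2,937.50     2,240.4259     6,721.2776
  4     2,937.50     2,046.9857     8,187.9429
  5     2,937.50     1,870.2473     9,351.2367
  6     2,937.50     1,708.7687    10,252.6122
  7     2,937.50     1,561.2323    10,928.6258
  8     2,937.50     1,426.4342    11,411.4737
  9    27,937.50    12,394.9748   111,554.7730
  Σ                 28,385.0889   175,996.1079
P = 28,385.0889; Macaulay duration = 175,996.1079 / 28,385.0889 = 6.20030 years.
Modified duration = D_Mac / (1 + y) = 6.20030 / 1.0945 = 5.66496 years.

5.66 years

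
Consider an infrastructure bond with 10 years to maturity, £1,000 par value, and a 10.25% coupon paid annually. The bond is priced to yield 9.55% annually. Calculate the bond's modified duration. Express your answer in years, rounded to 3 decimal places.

6.184 years

Periodic yield y = 0.0955. First find Macaulay duration:
  t   CF        PV=CF/(1+0.0955)^t    t·PV
  1       102.50        93.5646        93.5646
  2       102.50        85.4081       170.8162
  3       102.50        77.9627       233.8880
  4       102.50        71.1663       284.6652
  5       102.50        64.9624       324.8119
  6       102.50        59.2993       355.7958
  7       102.50        54.1299       378.9093
  8       102.50        49.4111       395.2891
  9       102.50        45.1037       405.9335
  10    1,102.50       442.8481     4,428.4809
  Σ                  1,043.8562     7,072.1545
P = 1,043.8562; Macaulay duration = 7,072.1545 / 1,043.8562 = 6.77503 years.
Modified duration = D_Mac / (1 + y) = 6.77503 / 1.0955 = 6.18442 years.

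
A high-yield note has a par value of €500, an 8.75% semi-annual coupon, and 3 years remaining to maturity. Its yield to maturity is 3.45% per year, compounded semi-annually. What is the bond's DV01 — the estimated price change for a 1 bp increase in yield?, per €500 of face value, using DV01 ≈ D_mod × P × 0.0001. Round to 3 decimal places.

Periodic yield y = 0.01725.
  t   CF        PV=CF/(1+0.01725)^t    t·PV
  1       21.875        21.5041        21.5041
  2       21.875        21.1394        42.2788
  3       21.875        20.7809        62.3428
  4       21.875        20.4285        81.7141
  5       21.875        20.0821       100.4106
  6      521.875       470.9777     2,825.8659
  Σ                    574.9127     3,134.1163
P = 574.9127; D_Mac = 5.45146 half-year periods = 2.72573 yrs; D_mod = 2.67951 yrs.
DV01 ≈ 2.67951 × 574.9127 × 0.0001 = 0.154048.

€0.154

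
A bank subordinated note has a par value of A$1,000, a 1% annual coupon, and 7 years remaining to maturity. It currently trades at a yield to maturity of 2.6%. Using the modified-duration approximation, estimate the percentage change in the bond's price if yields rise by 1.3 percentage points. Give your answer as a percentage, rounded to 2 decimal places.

Periodic yield y = 0.026. Modified duration first:
  t   CF        PV=CF/(1+0.026)^t    t·PV
  1        10.00         9.7466         9.7466
  2        10.00         9.4996        18.9992
  3        10.00         9.2589        27.7766
  4        10.00         9.0242        36.0970
  5        10.00         8.7956        43.9778
  6        10.00         8.5727        51.4360
  7     1,010.00       843.8978     5,907.2845
  Σ                    898.7953     6,095.3176
P = 898.7953; D_Mac = 6.78165 yrs; D_mod = 6.78165/(1+0.026) = 6.60980 yrs.
ΔP/P ≈ -D_mod · Δy = -6.60980 × (+0.013) = -0.085927 = -8.5927%.

-8.59%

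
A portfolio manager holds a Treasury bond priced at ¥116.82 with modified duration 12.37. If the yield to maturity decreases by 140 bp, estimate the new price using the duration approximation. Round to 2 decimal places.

¥137.05

Duration approximation: ΔP/P ≈ -D_mod · Δy = -12.37 × (-0.014) = +0.173180.
New price ≈ 116.82 × (1 + 0.173180) = 137.0508876.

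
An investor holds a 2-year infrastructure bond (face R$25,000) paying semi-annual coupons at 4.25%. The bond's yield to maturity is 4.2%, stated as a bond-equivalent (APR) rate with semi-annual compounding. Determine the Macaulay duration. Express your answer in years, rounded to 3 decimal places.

Periodic yield y = 0.021. Discount each cash flow and weight by its period:
  t   CF        PV=CF/(1+0.021)^t    t·PV
  1       531.25       520.3232       520.3232
  2       531.25       509.6212     1,019.2423
  3       531.25       499.1392     1,497.4177
  4    25,531.25    23,494.6570    93,978.6282
  Σ                 25,023.7407    97,015.6114
Price P = Σ PV = 25,023.7407.
Macaulay duration = Σ(t·PV) / P = 97,015.6114 / 25,023.7407 = 3.87694 half-year periods.
In years: 3.87694 / 2 = 1.93847 years.

1.938 years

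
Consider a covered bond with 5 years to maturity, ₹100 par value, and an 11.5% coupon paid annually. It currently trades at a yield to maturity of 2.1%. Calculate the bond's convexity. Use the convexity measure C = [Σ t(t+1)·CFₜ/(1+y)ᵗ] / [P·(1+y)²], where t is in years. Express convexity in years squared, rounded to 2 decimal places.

22.92

With y = 0.021:
  t   CF        PV=CF/(1+0.021)^t    t·PV        t(t+1)·PV
  1        11.50        11.2635        11.2635          22.5269
  2        11.50        11.0318        22.0636          66.1908
  3        11.50        10.8049        32.4147         129.6588
  4        11.50        10.5827        42.3306         211.6532
  5       111.50       100.4954       502.4770       3,014.8618
  Σ                    144.1782       610.5494       3,444.8915
P = 144.1782.
Convexity = Σ t(t+1)·PV / [P·(1+y)²] = 3,444.8915 / (144.1782 × 1.042441) = 22.92052.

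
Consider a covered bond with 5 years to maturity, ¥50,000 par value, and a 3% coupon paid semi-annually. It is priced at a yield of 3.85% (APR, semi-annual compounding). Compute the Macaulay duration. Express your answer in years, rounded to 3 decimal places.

4.672 years

Periodic yield y = 0.01925. Discount each cash flow and weight by its period:
  t   CF        PV=CF/(1+0.01925)^t    t·PV
  1       750.00       735.8352       735.8352
  2       750.00       721.9379     1,443.8757
  3       750.00       708.3030     2,124.9091
  4       750.00       694.9257     2,779.7029
  5       750.00       681.8010     3,409.0052
  6       750.00       668.9243     4,013.5455
  7       750.00       656.2907     4,594.0346
  8       750.00       643.8957     5,151.1653
  9       750.00       631.7348     5,685.6130
  10   50,750.00    41,940.0405   419,400.4048
  Σ                 48,083.6887   449,338.0914
Price P = Σ PV = 48,083.6887.
Macaulay duration = Σ(t·PV) / P = 449,338.0914 / 48,083.6887 = 9.34492 half-year periods.
In years: 9.34492 / 2 = 4.67246 years.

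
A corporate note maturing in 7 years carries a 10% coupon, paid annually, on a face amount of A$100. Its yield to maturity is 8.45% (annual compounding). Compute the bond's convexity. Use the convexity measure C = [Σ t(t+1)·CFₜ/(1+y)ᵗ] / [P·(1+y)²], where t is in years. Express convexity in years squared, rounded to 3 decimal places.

With y = 0.0845:
  t   CF        PV=CF/(1+0.0845)^t    t·PV        t(t+1)·PV
  1        10.00         9.2208         9.2208          18.4417
  2        10.00         8.5024        17.0048          51.0143
  3        10.00         7.8399        23.5197          94.0790
  4        10.00         7.2291        28.9162         144.5812
  5        10.00         6.6658        33.3290         199.9740
  6        10.00         6.1464        36.8786         258.1499
  7       110.00        62.3427       436.3991       3,491.1927
  Σ                    107.9472       585.2682       4,257.4327
P = 107.9472.
Convexity = Σ t(t+1)·PV / [P·(1+y)²] = 4,257.4327 / (107.9472 × 1.176140) = 33.53339.

33.533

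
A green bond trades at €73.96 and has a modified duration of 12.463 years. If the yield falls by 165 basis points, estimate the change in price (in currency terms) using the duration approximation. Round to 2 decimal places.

+€15.21

Duration approximation: ΔP/P ≈ -D_mod · Δy = -12.463 × (-0.0165) = +0.2056395.
ΔP ≈ 73.96 × (+0.2056395) = +15.20909742.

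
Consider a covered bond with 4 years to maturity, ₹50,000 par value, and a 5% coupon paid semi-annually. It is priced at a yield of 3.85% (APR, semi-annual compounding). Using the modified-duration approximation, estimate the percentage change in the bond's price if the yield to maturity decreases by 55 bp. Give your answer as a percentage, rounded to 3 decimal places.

+1.987%

Periodic yield y = 0.01925. Modified duration first:
  t   CF        PV=CF/(1+0.01925)^t    t·PV
  1     1,250.00     1,226.3920     1,226.3920
  2     1,250.00     1,203.2298     2,406.4596
  3     1,250.00     1,180.5051     3,541.5152
  4     1,250.00     1,158.2095     4,632.8381
  5     1,250.00     1,136.3351     5,681.6754
  6     1,250.00     1,114.8738     6,689.2425
  7     1,250.00     1,093.8178     7,656.7243
  8    51,250.00    43,999.5372   351,996.2978
  Σ                 52,112.9001   383,831.1449
P = 52,112.9001; D_Mac = 7.36538 half-year periods = 3.68269 yrs; D_mod = 3.68269/(1+0.01925) = 3.61314 yrs.
ΔP/P ≈ -D_mod · Δy = -3.61314 × (-0.0055) = +0.019872 = +1.9872%.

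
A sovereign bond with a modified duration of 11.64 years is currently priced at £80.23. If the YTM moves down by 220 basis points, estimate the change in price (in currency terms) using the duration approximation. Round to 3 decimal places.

+£20.545

Duration approximation: ΔP/P ≈ -D_mod · Δy = -11.64 × (-0.022) = +0.256080.
ΔP ≈ 80.23 × (+0.256080) = +20.5452984.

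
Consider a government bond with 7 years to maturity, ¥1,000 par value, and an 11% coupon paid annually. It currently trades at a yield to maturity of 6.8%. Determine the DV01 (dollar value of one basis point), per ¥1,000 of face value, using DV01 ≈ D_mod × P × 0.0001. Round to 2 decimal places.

Periodic yield y = 0.068.
  t   CF        PV=CF/(1+0.068)^t    t·PV
  1       110.00       102.9963       102.9963
  2       110.00        96.4384       192.8769
  3       110.00        90.2982       270.8945
  4       110.00        84.5488       338.1954
  5       110.00        79.1656       395.8279
  6       110.00        74.1251       444.7505
  7     1,110.00       700.3646     4,902.5525
  Σ                  1,227.9370     6,648.0939
P = 1,227.9370; D_Mac = 5.41403 yrs; D_mod = 5.06932 yrs.
DV01 ≈ 5.06932 × 1,227.9370 × 0.0001 = 0.622481.

¥0.62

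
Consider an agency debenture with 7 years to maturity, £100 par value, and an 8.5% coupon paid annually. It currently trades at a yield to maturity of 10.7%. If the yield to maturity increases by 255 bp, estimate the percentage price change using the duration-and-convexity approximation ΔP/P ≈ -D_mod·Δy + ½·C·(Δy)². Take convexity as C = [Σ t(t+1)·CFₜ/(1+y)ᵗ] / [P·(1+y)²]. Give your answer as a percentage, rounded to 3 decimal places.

With y = 0.107:
  t   CF        PV=CF/(1+0.107)^t    t·PV        t(t+1)·PV
  1         8.50         7.6784         7.6784          15.3568
  2         8.50         6.9362        13.8725          41.6174
  3         8.50         6.2658        18.7974          75.1895
  4         8.50         5.6602        22.6406         113.2031
  5         8.50         5.1131        25.5653         153.3918
  6         8.50         4.6188        27.7131         193.9914
  7       108.50        53.2594       372.8159       2,982.5272
  Σ                     89.5319       489.0831       3,575.2773
P = 89.5319; D_Mac = 5.46267 yrs; D_mod = 4.93466 yrs; C = 32.58642.
Duration effect: -4.93466 × (+0.0255) = -0.125834
Convexity effect: 0.5 × 32.58642 × (0.0255)² = +0.0105947
ΔP/P ≈ -0.125834 + 0.0105947 = -0.115239 = -11.5239%.

-11.524%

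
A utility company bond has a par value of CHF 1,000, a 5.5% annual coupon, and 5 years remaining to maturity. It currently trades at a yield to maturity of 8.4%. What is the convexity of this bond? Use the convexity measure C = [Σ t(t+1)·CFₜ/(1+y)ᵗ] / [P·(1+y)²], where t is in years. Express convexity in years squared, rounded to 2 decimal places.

With y = 0.084:
  t   CF        PV=CF/(1+0.084)^t    t·PV        t(t+1)·PV
  1        55.00        50.7380        50.7380         101.4760
  2        55.00        46.8063        93.6126         280.8377
  3        55.00        43.1792       129.5377         518.1507
  4        55.00        39.8332       159.3329         796.6647
  5     1,055.00       704.8652     3,524.3258      21,145.9550
  Σ                    885.4219     3,957.5470      22,843.0840
P = 885.4219.
Convexity = Σ t(t+1)·PV / [P·(1+y)²] = 22,843.0840 / (885.4219 × 1.175056) = 21.95563.

21.96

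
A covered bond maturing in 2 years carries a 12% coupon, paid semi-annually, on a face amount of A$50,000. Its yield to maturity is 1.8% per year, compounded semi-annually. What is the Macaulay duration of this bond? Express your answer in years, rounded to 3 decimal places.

Periodic yield y = 0.009. Discount each cash flow and weight by its period:
  t   CF        PV=CF/(1+0.009)^t    t·PV
  1     3,000.00     2,973.2408     2,973.2408
  2     3,000.00     2,946.7203     5,893.4407
  3     3,000.00     2,920.4364     8,761.3093
  4    53,000.00    51,134.1693   204,536.6770
  Σ                 59,974.5669   222,164.6678
Price P = Σ PV = 59,974.5669.
Macaulay duration = Σ(t·PV) / P = 222,164.6678 / 59,974.5669 = 3.70431 half-year periods.
In years: 3.70431 / 2 = 1.85216 years.

1.852 years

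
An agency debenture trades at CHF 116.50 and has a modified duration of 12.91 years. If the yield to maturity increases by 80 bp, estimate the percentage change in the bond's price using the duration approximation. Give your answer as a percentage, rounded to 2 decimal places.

-10.33%

Duration approximation: ΔP/P ≈ -D_mod · Δy = -12.91 × (+0.008) = -0.103280.
As a percentage: -10.3280%.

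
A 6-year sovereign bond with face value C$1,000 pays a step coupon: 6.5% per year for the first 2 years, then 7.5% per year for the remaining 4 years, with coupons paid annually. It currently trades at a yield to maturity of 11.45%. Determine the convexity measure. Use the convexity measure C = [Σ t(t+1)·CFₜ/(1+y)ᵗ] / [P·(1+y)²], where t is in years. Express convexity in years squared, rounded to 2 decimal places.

With y = 0.1145:
  t   CF        PV=CF/(1+0.1145)^t    t·PV        t(t+1)·PV
  1        65.00        58.3221        58.3221         116.6442
  2        65.00        52.3303       104.6606         313.9818
  3        75.00        54.1778       162.5333         650.1331
  4        75.00        48.6117       194.4469         972.2344
  5        75.00        43.6175       218.0876       1,308.5254
  6     1,075.00       560.9550     3,365.7300      23,560.1102
  Σ                    818.0144     4,103.7805      26,921.6291
P = 818.0144.
Convexity = Σ t(t+1)·PV / [P·(1+y)²] = 26,921.6291 / (818.0144 × 1.242110) = 26.49600.

26.50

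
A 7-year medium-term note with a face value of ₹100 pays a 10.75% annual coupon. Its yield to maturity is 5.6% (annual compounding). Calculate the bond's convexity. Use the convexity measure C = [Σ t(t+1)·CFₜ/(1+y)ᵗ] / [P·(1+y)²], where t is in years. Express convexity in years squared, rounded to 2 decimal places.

35.87

With y = 0.056:
  t   CF        PV=CF/(1+0.056)^t    t·PV        t(t+1)·PV
  1        10.75        10.1799        10.1799          20.3598
  2        10.75         9.6401        19.2802          57.8405
  3        10.75         9.1289        27.3866         109.5464
  4        10.75         8.6448        34.5790         172.8951
  5        10.75         8.1863        40.9316         245.5897
  6        10.75         7.7522        46.5132         325.5924
  7       110.75        75.6304       529.4127       4,235.3015
  Σ                    129.1625       708.2832       5,167.1254
P = 129.1625.
Convexity = Σ t(t+1)·PV / [P·(1+y)²] = 5,167.1254 / (129.1625 × 1.115136) = 35.87440.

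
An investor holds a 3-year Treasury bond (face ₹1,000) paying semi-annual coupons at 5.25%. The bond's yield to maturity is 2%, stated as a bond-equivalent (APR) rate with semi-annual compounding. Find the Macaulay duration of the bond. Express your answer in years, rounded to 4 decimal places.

Periodic yield y = 0.01. Discount each cash flow and weight by its period:
  t   CF        PV=CF/(1+0.01)^t    t·PV
  1        26.25        25.9901        25.9901
  2        26.25        25.7328        51.4655
  3        26.25        25.4780        76.4340
  4        26.25        25.2257       100.9029
  5        26.25        24.9760       124.8799
  6     1,026.25       966.7739     5,800.6435
  Σ                  1,094.1765     6,180.3160
Price P = Σ PV = 1,094.1765.
Macaulay duration = Σ(t·PV) / P = 6,180.3160 / 1,094.1765 = 5.64837 half-year periods.
In years: 5.64837 / 2 = 2.82419 years.

2.8242 years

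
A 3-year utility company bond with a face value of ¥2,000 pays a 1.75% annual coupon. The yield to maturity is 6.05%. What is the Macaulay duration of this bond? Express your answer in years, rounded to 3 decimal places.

2.945 years

Periodic yield y = 0.0605. Discount each cash flow and weight by its year:
  t   CF        PV=CF/(1+0.0605)^t    t·PV
  1        35.00        33.0033        33.0033
  2        35.00        31.1205        62.2410
  3     2,035.00     1,706.2097     5,118.6290
  Σ                  1,770.3335     5,213.8733
Price P = Σ PV = 1,770.3335.
Macaulay duration = Σ(t·PV) / P = 5,213.8733 / 1,770.3335 = 2.94514 years.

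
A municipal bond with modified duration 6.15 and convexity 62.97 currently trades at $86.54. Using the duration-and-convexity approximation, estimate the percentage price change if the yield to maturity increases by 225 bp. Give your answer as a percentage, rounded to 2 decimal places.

-12.24%

Duration effect: -D_mod·Δy = -6.15 × (+0.0225) = -0.138375
Convexity effect: ½·C·(Δy)² = 0.5 × 62.97 × (0.0225)² = +0.01593928125
ΔP/P ≈ -0.138375 + 0.01593928125 = -0.12243571875
= -12.243571875%.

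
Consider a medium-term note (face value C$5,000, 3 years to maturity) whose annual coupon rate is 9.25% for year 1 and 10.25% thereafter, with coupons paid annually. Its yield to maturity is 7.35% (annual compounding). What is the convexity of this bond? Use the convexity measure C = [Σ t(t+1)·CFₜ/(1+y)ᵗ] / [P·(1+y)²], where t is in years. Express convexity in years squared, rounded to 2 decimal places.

With y = 0.0735:
  t   CF        PV=CF/(1+0.0735)^t    t·PV        t(t+1)·PV
  1       462.50       430.8337       430.8337         861.6674
  2       512.50       444.7232       889.4464       2,668.3391
  3     5,512.50     4,455.9720    13,367.9161      53,471.6644
  Σ                  5,331.5289    14,688.1962      57,001.6709
P = 5,331.5289.
Convexity = Σ t(t+1)·PV / [P·(1+y)²] = 57,001.6709 / (5,331.5289 × 1.152402) = 9.27752.

9.28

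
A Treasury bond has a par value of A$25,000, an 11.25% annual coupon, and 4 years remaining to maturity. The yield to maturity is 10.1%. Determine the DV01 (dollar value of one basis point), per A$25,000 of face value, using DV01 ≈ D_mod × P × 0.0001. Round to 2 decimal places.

Periodic yield y = 0.101.
  t   CF        PV=CF/(1+0.101)^t    t·PV
  1     2,812.50     2,554.4959     2,554.4959
  2     2,812.50     2,320.1598     4,640.3196
  3     2,812.50     2,107.3204     6,321.9612
  4    27,812.50    18,927.3909    75,709.5638
  Σ                 25,909.3670    89,226.3405
P = 25,909.3670; D_Mac = 3.44379 yrs; D_mod = 3.12787 yrs.
DV01 ≈ 3.12787 × 25,909.3670 × 0.0001 = 8.104118.

A$8.10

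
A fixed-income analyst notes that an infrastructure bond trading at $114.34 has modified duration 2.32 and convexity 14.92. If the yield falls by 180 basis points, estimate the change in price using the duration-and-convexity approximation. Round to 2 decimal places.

Duration effect: -D_mod·Δy = -2.32 × (-0.018) = +0.041760
Convexity effect: ½·C·(Δy)² = 0.5 × 14.92 × (-0.018)² = +0.00241704
ΔP/P ≈ +0.041760 + 0.00241704 = +0.04417704
ΔP ≈ 114.34 × (+0.04417704) = +5.0512027536.

+$5.05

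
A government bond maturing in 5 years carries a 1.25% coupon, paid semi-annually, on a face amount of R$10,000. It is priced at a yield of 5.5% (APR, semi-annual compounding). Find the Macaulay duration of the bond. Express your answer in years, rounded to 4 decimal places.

Periodic yield y = 0.0275. Discount each cash flow and weight by its period:
  t   CF        PV=CF/(1+0.0275)^t    t·PV
  1        62.50        60.8273        60.8273
  2        62.50        59.1993       118.3985
  3        62.50        57.6149       172.8446
  4        62.50        56.0729       224.2914
  5        62.50        54.5721       272.8606
  6        62.50        53.1116       318.6693
  7        62.50        51.6901       361.8306
  8        62.50        50.3066       402.4532
  9        62.50        48.9602       440.6422
  10   10,062.50     7,671.6289    76,716.2892
  Σ                  8,163.9838    79,089.1069
Price P = Σ PV = 8,163.9838.
Macaulay duration = Σ(t·PV) / P = 79,089.1069 / 8,163.9838 = 9.68756 half-year periods.
In years: 9.68756 / 2 = 4.84378 years.

4.8438 years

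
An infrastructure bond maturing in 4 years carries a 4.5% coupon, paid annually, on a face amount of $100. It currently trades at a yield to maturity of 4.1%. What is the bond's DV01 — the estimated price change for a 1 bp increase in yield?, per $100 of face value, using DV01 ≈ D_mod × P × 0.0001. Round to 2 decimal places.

Periodic yield y = 0.041.
  t   CF        PV=CF/(1+0.041)^t    t·PV
  1         4.50         4.3228         4.3228
  2         4.50         4.1525         8.3050
  3         4.50         3.9890        11.9669
  4       104.50        88.9843       355.9372
  Σ                    101.4485       380.5319
P = 101.4485; D_Mac = 3.75098 yrs; D_mod = 3.60325 yrs.
DV01 ≈ 3.60325 × 101.4485 × 0.0001 = 0.036554.

$0.04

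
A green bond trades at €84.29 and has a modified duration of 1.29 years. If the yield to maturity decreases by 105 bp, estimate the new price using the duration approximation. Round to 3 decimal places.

Duration approximation: ΔP/P ≈ -D_mod · Δy = -1.29 × (-0.0105) = +0.013545.
New price ≈ 84.29 × (1 + 0.013545) = 85.43170805.

€85.432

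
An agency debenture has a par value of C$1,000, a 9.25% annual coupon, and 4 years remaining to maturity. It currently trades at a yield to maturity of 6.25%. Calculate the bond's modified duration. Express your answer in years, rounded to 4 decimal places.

3.3364 years

Periodic yield y = 0.0625. First find Macaulay duration:
  t   CF        PV=CF/(1+0.0625)^t    t·PV
  1        92.50        87.0588        87.0588
  2        92.50        81.9377       163.8754
  3        92.50        77.1179       231.3536
  4     1,092.50       857.2464     3,428.9858
  Σ                  1,103.3608     3,911.2736
P = 1,103.3608; Macaulay duration = 3,911.2736 / 1,103.3608 = 3.54487 years.
Modified duration = D_Mac / (1 + y) = 3.54487 / 1.0625 = 3.33635 years.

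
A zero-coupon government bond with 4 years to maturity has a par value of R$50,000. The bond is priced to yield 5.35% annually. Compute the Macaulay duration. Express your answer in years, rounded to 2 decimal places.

4.00 years

A zero-coupon bond has a single cash flow at maturity, so its Macaulay duration equals its maturity: 4 years.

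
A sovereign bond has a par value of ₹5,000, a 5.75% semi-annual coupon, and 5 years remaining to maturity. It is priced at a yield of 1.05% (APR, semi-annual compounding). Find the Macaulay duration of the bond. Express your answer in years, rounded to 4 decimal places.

Periodic yield y = 0.00525. Discount each cash flow and weight by its period:
  t   CF        PV=CF/(1+0.00525)^t    t·PV
  1       143.75       142.9993       142.9993
  2       143.75       142.2524       284.5049
  3       143.75       141.5095       424.5285
  4       143.75       140.7705       563.0818
  5       143.75       140.0353       700.1764
  6       143.75       139.3039       835.8236
  7       143.75       138.5764       970.0348
  8       143.75       137.8527     1,102.8214
  9       143.75       137.1327     1,234.1946
  10    5,143.75     4,881.3397    48,813.3973
  Σ                  6,141.7724    55,071.5625
Price P = Σ PV = 6,141.7724.
Macaulay duration = Σ(t·PV) / P = 55,071.5625 / 6,141.7724 = 8.96672 half-year periods.
In years: 8.96672 / 2 = 4.48336 years.

4.4834 years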